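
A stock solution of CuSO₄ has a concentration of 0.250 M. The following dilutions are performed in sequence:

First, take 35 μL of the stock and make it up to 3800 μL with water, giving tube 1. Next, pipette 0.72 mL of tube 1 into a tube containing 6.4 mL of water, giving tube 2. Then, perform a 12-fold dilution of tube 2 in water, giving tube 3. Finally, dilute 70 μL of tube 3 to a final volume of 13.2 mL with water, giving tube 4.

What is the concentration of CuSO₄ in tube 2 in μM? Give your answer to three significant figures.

Step 1: 35 μL brought to 3800 μL → factor 3800/35 = 108.57
Step 2: 0.72 mL + 6.4 mL = 7.12 mL total → factor 7.12/0.72 = 9.8889
Dilution factor through tube 2 = 108.57 × 9.8889 = 1073.7
[tube 2] = 0.250 M / 1073.7 = 0.0002329 M = 233 μM

233 μM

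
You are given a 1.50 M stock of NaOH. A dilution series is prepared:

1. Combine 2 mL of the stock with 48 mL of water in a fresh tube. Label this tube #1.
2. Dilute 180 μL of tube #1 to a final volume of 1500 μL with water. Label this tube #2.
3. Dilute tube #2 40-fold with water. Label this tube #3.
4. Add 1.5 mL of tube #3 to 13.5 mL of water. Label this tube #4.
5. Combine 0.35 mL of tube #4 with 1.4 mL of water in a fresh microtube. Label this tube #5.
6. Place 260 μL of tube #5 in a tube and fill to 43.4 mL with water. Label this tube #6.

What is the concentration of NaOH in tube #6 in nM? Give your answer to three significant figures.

Step 1: 2 mL + 48 mL = 50 mL total → factor 50/2 = 25
Step 2: 180 μL brought to 1500 μL → factor 1500/180 = 8.3333
Step 3: 40-fold → factor 40
Step 4: 1.5 mL + 13.5 mL = 15 mL total → factor 15/1.5 = 10
Step 5: 0.35 mL + 1.4 mL = 1.75 mL total → factor 1.75/0.35 = 5
Step 6: 260 μL brought to 43.4 mL → factor 43400/260 = 166.92
Overall dilution factor = 25 × 8.3333 × 40 × 10 × 5 × 166.92 = 6.9551 × 10^7
Final = 1.50 M / 6.9551 × 10^7 = 2.157 × 10^-8 M = 21.6 nM

21.6 nM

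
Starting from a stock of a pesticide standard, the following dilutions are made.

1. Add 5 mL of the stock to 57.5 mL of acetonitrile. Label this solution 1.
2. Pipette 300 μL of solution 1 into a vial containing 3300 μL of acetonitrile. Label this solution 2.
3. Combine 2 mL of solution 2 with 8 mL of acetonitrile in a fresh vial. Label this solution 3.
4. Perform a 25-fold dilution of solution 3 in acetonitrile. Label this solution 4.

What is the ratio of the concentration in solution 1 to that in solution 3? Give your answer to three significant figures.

60.0

Step 1: 5 mL + 57.5 mL = 62.5 mL total → factor 62.5/5 = 12.5
Step 2: 300 μL + 3300 μL = 3600 μL total → factor 3600/300 = 12
Step 3: 2 mL + 8 mL = 10 mL total → factor 10/2 = 5
Dilution factor to solution 1 = 12.5; to solution 3 = 750
[solution 1]/[solution 3] = (factor to solution 3)/(factor to solution 1) = 750/12.5 = 60.0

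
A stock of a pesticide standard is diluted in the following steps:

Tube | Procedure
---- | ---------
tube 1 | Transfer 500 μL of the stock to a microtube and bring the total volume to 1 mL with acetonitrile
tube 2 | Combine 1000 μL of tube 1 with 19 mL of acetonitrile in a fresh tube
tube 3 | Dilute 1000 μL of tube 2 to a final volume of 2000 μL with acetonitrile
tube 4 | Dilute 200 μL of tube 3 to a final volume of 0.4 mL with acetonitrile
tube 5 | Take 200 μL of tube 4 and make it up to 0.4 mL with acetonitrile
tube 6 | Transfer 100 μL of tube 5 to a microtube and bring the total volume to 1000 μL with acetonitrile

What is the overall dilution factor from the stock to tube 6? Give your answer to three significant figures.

3.20 × 10^3

Step 1: 500 μL brought to 1 mL → factor 1000/500 = 2
Step 2: 1000 μL + 19 mL = 20000 μL total → factor 20000/1000 = 20
Step 3: 1000 μL brought to 2000 μL → factor 2000/1000 = 2
Step 4: 200 μL brought to 0.4 mL → factor 400/200 = 2
Step 5: 200 μL brought to 0.4 mL → factor 400/200 = 2
Step 6: 100 μL brought to 1000 μL → factor 1000/100 = 10
Overall dilution factor = 2 × 20 × 2 × 2 × 2 × 10 = 3200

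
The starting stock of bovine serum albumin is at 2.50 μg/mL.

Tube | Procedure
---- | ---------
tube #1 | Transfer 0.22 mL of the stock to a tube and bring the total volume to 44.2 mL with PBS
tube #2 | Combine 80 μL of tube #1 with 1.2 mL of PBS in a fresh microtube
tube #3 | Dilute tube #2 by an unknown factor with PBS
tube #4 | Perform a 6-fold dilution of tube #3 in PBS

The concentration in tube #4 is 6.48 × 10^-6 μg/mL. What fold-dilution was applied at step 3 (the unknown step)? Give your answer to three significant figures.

20.0-fold

Step 1: 0.22 mL brought to 44.2 mL → factor 44.2/0.22 = 200.91
Step 2: 80 μL + 1.2 mL = 1280 μL total → factor 1280/80 = 16
Step 3: unknown factor x
Step 4: 6-fold → factor 6
Product of known-step factors = 19287
Overall factor = 2.50 μg/mL / (6.48 × 10^-6 μg/mL) = 3.858 × 10^5
x = 3.858 × 10^5 / 19287 = 20.0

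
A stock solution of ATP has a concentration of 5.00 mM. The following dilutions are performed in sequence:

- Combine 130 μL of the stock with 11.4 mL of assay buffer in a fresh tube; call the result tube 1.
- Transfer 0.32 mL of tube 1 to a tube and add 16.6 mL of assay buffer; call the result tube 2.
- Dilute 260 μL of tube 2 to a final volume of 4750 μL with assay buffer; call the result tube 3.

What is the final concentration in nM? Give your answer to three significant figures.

Step 1: 130 μL + 11.4 mL = 11530 μL total → factor 11530/130 = 88.692
Step 2: 0.32 mL + 16.6 mL = 16.92 mL total → factor 16.92/0.32 = 52.875
Step 3: 260 μL brought to 4750 μL → factor 4750/260 = 18.269
Overall dilution factor = 88.692 × 52.875 × 18.269 = 85675
Final = 5.00 mM / 85675 = 5.836 × 10^-5 mM = 58.4 nM

58.4 nM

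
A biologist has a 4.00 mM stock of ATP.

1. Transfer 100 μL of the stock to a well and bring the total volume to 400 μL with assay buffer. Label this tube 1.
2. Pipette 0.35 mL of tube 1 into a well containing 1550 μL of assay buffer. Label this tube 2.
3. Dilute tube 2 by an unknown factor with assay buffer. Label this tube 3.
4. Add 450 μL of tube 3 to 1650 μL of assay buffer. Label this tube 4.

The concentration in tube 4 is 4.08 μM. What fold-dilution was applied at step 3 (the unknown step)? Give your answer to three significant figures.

Step 1: 100 μL brought to 400 μL → factor 400/100 = 4
Step 2: 0.35 mL + 1550 μL = 1.9 mL total → factor 1.9/0.35 = 5.4286
Step 3: unknown factor x
Step 4: 450 μL + 1650 μL = 2100 μL total → factor 2100/450 = 4.6667
Product of known-step factors = 101.33
Overall factor = 4.00 mM / (4.08 μM) = 980.39
x = 980.39 / 101.33 = 9.67

9.67-fold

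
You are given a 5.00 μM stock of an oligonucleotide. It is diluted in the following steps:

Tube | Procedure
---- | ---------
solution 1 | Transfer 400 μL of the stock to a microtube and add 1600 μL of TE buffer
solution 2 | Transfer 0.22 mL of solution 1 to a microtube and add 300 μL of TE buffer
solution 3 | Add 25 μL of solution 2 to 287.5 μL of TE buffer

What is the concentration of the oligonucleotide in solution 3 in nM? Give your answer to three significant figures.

33.8 nM

Step 1: 400 μL + 1600 μL = 2000 μL total → factor 2000/400 = 5
Step 2: 0.22 mL + 300 μL = 0.52 mL total → factor 0.52/0.22 = 2.3636
Step 3: 25 μL + 287.5 μL = 312.5 μL total → factor 312.5/25 = 12.5
Overall dilution factor = 5 × 2.3636 × 12.5 = 147.73
Final = 5.00 μM / 147.73 = 0.03385 μM = 33.8 nM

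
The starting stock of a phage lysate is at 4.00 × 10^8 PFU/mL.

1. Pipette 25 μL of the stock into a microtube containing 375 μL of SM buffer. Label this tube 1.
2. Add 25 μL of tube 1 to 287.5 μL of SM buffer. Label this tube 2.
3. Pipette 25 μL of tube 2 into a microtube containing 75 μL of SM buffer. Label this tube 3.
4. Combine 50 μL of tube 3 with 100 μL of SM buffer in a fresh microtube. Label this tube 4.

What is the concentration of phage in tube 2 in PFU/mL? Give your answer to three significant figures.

Step 1: 25 μL + 375 μL = 400 μL total → factor 400/25 = 16
Step 2: 25 μL + 287.5 μL = 312.5 μL total → factor 312.5/25 = 12.5
Dilution factor through tube 2 = 16 × 12.5 = 200
[tube 2] = 4.00 × 10^8 PFU/mL / 200 = 2.00 × 10^6 PFU/mL

2.00 × 10^6 PFU/mL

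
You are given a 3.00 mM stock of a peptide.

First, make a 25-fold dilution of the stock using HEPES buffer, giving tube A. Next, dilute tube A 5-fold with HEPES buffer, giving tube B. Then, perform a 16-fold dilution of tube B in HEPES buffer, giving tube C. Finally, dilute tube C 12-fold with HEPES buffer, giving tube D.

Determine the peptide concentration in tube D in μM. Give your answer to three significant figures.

0.125 μM

Step 1: 25-fold → factor 25
Step 2: 5-fold → factor 5
Step 3: 16-fold → factor 16
Step 4: 12-fold → factor 12
Overall dilution factor = 25 × 5 × 16 × 12 = 24000
Final = 3.00 mM / 24000 = 0.0001250 mM = 0.125 μM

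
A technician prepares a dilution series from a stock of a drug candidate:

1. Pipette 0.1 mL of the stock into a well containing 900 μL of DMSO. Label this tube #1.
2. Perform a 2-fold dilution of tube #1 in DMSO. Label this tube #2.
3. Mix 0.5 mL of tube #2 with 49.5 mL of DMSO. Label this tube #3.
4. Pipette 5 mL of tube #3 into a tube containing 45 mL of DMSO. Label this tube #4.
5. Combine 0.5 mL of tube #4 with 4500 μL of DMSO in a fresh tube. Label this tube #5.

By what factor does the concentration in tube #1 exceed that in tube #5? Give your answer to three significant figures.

2.00 × 10^4

Step 1: 0.1 mL + 900 μL = 1 mL total → factor 1/0.1 = 10
Step 2: 2-fold → factor 2
Step 3: 0.5 mL + 49.5 mL = 50 mL total → factor 50/0.5 = 100
Step 4: 5 mL + 45 mL = 50 mL total → factor 50/5 = 10
Step 5: 0.5 mL + 4500 μL = 5 mL total → factor 5/0.5 = 10
Dilution factor to tube #1 = 10; to tube #5 = 2 × 10^5
[tube #1]/[tube #5] = (factor to tube #5)/(factor to tube #1) = 2 × 10^5/10 = 2.00 × 10^4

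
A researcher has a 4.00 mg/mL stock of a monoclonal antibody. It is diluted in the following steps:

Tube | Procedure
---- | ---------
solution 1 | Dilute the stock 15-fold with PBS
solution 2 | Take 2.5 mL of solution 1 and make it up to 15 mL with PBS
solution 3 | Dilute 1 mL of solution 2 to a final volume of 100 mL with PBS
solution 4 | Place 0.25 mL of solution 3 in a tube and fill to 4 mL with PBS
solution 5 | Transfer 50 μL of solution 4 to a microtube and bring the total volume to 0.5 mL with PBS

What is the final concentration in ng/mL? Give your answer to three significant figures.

Step 1: 15-fold → factor 15
Step 2: 2.5 mL brought to 15 mL → factor 15/2.5 = 6
Step 3: 1 mL brought to 100 mL → factor 100/1 = 100
Step 4: 0.25 mL brought to 4 mL → factor 4/0.25 = 16
Step 5: 50 μL brought to 0.5 mL → factor 500/50 = 10
Overall dilution factor = 15 × 6 × 100 × 16 × 10 = 1.44 × 10^6
Final = 4.00 mg/mL / 1.44 × 10^6 = 2.778 × 10^-6 mg/mL = 2.78 ng/mL

2.78 ng/mL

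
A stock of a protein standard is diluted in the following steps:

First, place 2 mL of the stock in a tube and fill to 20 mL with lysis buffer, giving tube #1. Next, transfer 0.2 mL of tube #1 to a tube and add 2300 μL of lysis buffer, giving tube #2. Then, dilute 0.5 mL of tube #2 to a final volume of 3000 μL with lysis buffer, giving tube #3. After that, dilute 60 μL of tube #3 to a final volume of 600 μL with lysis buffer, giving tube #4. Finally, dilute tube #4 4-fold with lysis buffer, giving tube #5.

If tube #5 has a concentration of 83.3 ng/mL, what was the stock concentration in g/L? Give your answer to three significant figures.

Step 1: 2 mL brought to 20 mL → factor 20/2 = 10
Step 2: 0.2 mL + 2300 μL = 2.5 mL total → factor 2.5/0.2 = 12.5
Step 3: 0.5 mL brought to 3000 μL → factor 3/0.5 = 6
Step 4: 60 μL brought to 600 μL → factor 600/60 = 10
Step 5: 4-fold → factor 4
Overall dilution factor = 10 × 12.5 × 6 × 10 × 4 = 30000
Stock = 83.3 ng/mL × 30000 = 2.499 × 10^6 ng/mL = 2.50 g/L

2.50 g/L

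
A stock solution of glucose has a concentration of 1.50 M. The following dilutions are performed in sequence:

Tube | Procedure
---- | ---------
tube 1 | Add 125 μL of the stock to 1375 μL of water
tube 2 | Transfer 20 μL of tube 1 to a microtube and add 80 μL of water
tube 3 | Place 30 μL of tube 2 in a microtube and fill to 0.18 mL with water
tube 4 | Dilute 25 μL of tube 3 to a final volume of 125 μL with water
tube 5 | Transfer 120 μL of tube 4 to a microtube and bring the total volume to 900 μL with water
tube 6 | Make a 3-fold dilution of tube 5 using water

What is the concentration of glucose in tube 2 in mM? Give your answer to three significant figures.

25.0 mM

Step 1: 125 μL + 1375 μL = 1500 μL total → factor 1500/125 = 12
Step 2: 20 μL + 80 μL = 100 μL total → factor 100/20 = 5
Dilution factor through tube 2 = 12 × 5 = 60
[tube 2] = 1.50 M / 60 = 0.02500 M = 25.0 mM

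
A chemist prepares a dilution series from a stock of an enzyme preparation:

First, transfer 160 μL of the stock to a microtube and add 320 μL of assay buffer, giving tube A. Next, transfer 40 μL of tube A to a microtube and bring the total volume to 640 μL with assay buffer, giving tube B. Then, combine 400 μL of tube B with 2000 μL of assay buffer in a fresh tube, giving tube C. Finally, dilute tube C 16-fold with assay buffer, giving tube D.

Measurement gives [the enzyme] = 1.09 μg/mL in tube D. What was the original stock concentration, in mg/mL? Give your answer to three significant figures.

5.02 mg/mL

Step 1: 160 μL + 320 μL = 480 μL total → factor 480/160 = 3
Step 2: 40 μL brought to 640 μL → factor 640/40 = 16
Step 3: 400 μL + 2000 μL = 2400 μL total → factor 2400/400 = 6
Step 4: 16-fold → factor 16
Overall dilution factor = 3 × 16 × 6 × 16 = 4608
Stock = 1.09 μg/mL × 4608 = 5023 μg/mL = 5.02 mg/mL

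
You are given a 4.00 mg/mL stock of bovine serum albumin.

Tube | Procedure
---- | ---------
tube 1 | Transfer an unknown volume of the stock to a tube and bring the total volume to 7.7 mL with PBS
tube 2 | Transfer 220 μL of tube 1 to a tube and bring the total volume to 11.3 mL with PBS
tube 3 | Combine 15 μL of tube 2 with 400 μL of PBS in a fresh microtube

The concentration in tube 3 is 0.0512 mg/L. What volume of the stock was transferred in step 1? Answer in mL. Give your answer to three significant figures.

0.140 mL

Step 1: v brought to 7.7 mL → factor = 7.7 mL/v
Step 2: 220 μL brought to 11.3 mL → factor 11300/220 = 51.364
Step 3: 15 μL + 400 μL = 415 μL total → factor 415/15 = 27.667
Product of known-step factors = 1421.1
Overall factor = 4.00 mg/mL / (0.0512 mg/L) = 78125
Step-1 factor = 78125 / 1421.1 = 54.977
v = 7.7 mL / 54.977 = 0.140 mL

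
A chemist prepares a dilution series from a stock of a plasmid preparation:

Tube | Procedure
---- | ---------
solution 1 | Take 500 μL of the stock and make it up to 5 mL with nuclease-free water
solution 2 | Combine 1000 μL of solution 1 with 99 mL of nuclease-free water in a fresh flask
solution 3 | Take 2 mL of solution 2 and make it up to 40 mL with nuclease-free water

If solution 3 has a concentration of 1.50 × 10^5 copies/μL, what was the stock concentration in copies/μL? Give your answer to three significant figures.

Step 1: 500 μL brought to 5 mL → factor 5000/500 = 10
Step 2: 1000 μL + 99 mL = 1 × 10^5 μL total → factor 1 × 10^5/1000 = 100
Step 3: 2 mL brought to 40 mL → factor 40/2 = 20
Overall dilution factor = 10 × 100 × 20 = 20000
Stock = 1.50 × 10^5 copies/μL × 20000 = 3.00 × 10^9 copies/μL

3.00 × 10^9 copies/μL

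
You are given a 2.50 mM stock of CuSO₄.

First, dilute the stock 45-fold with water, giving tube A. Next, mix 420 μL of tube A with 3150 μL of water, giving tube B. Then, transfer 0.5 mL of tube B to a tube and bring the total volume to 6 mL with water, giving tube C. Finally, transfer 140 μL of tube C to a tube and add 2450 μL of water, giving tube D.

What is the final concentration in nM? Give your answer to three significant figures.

Step 1: 45-fold → factor 45
Step 2: 420 μL + 3150 μL = 3570 μL total → factor 3570/420 = 8.5
Step 3: 0.5 mL brought to 6 mL → factor 6/0.5 = 12
Step 4: 140 μL + 2450 μL = 2590 μL total → factor 2590/140 = 18.5
Overall dilution factor = 45 × 8.5 × 12 × 18.5 = 84915
Final = 2.50 mM / 84915 = 2.944 × 10^-5 mM = 29.4 nM

29.4 nM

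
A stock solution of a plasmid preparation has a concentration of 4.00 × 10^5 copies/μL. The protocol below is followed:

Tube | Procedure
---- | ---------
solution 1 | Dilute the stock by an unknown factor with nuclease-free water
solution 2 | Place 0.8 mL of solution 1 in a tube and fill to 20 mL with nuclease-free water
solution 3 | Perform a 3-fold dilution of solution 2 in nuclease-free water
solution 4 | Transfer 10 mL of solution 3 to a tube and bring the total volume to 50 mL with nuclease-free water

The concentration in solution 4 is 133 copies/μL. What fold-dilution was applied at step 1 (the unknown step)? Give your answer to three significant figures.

Step 1: unknown factor x
Step 2: 0.8 mL brought to 20 mL → factor 20/0.8 = 25
Step 3: 3-fold → factor 3
Step 4: 10 mL brought to 50 mL → factor 50/10 = 5
Product of known-step factors = 375
Overall factor = 4.00 × 10^5 copies/μL / (133 copies/μL) = 3007.5
x = 3007.5 / 375 = 8.02

8.02-fold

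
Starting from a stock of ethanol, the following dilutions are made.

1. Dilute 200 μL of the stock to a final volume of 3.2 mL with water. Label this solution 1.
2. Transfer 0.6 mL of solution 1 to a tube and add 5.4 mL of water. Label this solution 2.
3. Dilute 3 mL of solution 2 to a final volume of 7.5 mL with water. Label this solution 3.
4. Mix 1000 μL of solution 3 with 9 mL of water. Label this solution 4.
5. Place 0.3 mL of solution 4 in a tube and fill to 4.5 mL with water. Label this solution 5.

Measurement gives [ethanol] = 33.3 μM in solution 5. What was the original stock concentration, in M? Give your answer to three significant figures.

2.00 M

Step 1: 200 μL brought to 3.2 mL → factor 3200/200 = 16
Step 2: 0.6 mL + 5.4 mL = 6 mL total → factor 6/0.6 = 10
Step 3: 3 mL brought to 7.5 mL → factor 7.5/3 = 2.5
Step 4: 1000 μL + 9 mL = 10000 μL total → factor 10000/1000 = 10
Step 5: 0.3 mL brought to 4.5 mL → factor 4.5/0.3 = 15
Overall dilution factor = 16 × 10 × 2.5 × 10 × 15 = 60000
Stock = 33.3 μM × 60000 = 1.998 × 10^6 μM = 2.00 M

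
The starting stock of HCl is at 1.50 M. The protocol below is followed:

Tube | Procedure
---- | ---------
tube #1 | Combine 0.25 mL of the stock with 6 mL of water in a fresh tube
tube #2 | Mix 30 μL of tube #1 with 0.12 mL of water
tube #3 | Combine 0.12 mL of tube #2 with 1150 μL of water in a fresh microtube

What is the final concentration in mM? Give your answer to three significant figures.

1.13 mM

Step 1: 0.25 mL + 6 mL = 6.25 mL total → factor 6.25/0.25 = 25
Step 2: 30 μL + 0.12 mL = 150 μL total → factor 150/30 = 5
Step 3: 0.12 mL + 1150 μL = 1.27 mL total → factor 1.27/0.12 = 10.583
Overall dilution factor = 25 × 5 × 10.583 = 1322.9
Final = 1.50 M / 1322.9 = 0.001134 M = 1.13 mM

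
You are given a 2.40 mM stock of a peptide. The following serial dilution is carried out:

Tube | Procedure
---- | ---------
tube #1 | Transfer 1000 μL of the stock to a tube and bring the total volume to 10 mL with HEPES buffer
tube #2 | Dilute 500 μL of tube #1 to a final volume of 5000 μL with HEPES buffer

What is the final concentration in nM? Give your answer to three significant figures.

2.40 × 10^4 nM

Step 1: 1000 μL brought to 10 mL → factor 10000/1000 = 10
Step 2: 500 μL brought to 5000 μL → factor 5000/500 = 10
Overall dilution factor = 10 × 10 = 100
Final = 2.40 mM / 100 = 0.02400 mM = 2.40 × 10^4 nM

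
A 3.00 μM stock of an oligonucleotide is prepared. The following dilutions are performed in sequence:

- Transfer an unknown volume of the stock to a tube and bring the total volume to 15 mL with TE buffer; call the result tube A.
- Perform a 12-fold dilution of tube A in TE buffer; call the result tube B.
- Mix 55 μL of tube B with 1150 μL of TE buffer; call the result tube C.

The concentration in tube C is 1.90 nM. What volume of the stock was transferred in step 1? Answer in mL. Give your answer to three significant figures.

2.50 mL

Step 1: v brought to 15 mL → factor = 15 mL/v
Step 2: 12-fold → factor 12
Step 3: 55 μL + 1150 μL = 1205 μL total → factor 1205/55 = 21.909
Product of known-step factors = 262.91
Overall factor = 3.00 μM / (1.90 nM) = 1578.9
Step-1 factor = 1578.9 / 262.91 = 6.0057
v = 15 mL / 6.0057 = 2.50 mL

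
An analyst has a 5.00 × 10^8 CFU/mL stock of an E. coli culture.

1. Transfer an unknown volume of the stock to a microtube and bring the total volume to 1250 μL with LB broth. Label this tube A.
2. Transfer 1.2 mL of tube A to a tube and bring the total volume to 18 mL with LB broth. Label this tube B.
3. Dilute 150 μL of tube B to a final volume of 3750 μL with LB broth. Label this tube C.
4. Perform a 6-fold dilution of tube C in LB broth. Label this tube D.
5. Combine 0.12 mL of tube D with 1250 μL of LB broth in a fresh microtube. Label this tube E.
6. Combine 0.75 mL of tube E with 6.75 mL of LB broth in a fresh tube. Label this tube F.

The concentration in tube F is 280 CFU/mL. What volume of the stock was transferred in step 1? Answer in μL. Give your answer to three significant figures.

Step 1: v brought to 1250 μL → factor = 1250 μL/v
Step 2: 1.2 mL brought to 18 mL → factor 18/1.2 = 15
Step 3: 150 μL brought to 3750 μL → factor 3750/150 = 25
Step 4: 6-fold → factor 6
Step 5: 0.12 mL + 1250 μL = 1.37 mL total → factor 1.37/0.12 = 11.417
Step 6: 0.75 mL + 6.75 mL = 7.5 mL total → factor 7.5/0.75 = 10
Product of known-step factors = 2.5688 × 10^5
Overall factor = 5.00 × 10^8 CFU/mL / (280 CFU/mL) = 1.7857 × 10^6
Step-1 factor = 1.7857 × 10^6 / 2.5688 × 10^5 = 6.9517
v = 1250 μL / 6.9517 = 180 μL

180 μL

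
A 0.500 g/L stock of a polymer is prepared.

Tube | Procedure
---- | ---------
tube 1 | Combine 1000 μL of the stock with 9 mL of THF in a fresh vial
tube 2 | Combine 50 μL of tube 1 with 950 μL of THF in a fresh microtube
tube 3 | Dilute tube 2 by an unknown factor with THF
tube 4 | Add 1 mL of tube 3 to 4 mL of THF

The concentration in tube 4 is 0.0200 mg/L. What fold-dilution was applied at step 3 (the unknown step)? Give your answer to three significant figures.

25.0-fold

Step 1: 1000 μL + 9 mL = 10000 μL total → factor 10000/1000 = 10
Step 2: 50 μL + 950 μL = 1000 μL total → factor 1000/50 = 20
Step 3: unknown factor x
Step 4: 1 mL + 4 mL = 5 mL total → factor 5/1 = 5
Product of known-step factors = 1000
Overall factor = 0.500 g/L / (0.0200 mg/L) = 25000
x = 25000 / 1000 = 25.0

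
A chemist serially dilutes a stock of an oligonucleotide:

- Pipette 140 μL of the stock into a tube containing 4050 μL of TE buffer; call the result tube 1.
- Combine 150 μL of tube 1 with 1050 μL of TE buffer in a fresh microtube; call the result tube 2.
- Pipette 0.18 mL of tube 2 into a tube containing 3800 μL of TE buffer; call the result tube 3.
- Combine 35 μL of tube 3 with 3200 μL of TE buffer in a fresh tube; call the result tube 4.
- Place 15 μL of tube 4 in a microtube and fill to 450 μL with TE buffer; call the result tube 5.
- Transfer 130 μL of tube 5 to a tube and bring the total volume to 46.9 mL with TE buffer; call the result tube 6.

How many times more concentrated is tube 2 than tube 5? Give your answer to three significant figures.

Step 1: 140 μL + 4050 μL = 4190 μL total → factor 4190/140 = 29.929
Step 2: 150 μL + 1050 μL = 1200 μL total → factor 1200/150 = 8
Step 3: 0.18 mL + 3800 μL = 3.98 mL total → factor 3.98/0.18 = 22.111
Step 4: 35 μL + 3200 μL = 3235 μL total → factor 3235/35 = 92.429
Step 5: 15 μL brought to 450 μL → factor 450/15 = 30
Dilution factor to tube 2 = 239.43; to tube 5 = 1.468 × 10^7
[tube 2]/[tube 5] = (factor to tube 5)/(factor to tube 2) = 1.468 × 10^7/239.43 = 6.13 × 10^4

6.13 × 10^4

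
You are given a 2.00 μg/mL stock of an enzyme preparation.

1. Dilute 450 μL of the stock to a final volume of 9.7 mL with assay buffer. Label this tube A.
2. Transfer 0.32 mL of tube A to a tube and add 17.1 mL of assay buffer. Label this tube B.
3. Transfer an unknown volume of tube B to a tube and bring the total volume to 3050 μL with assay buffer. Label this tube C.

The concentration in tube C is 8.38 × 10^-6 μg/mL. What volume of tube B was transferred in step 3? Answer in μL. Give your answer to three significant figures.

15.0 μL

Step 1: 450 μL brought to 9.7 mL → factor 9700/450 = 21.556
Step 2: 0.32 mL + 17.1 mL = 17.42 mL total → factor 17.42/0.32 = 54.438
Step 3: v brought to 3050 μL → factor = 3050 μL/v
Product of known-step factors = 1173.4
Overall factor = 2.00 μg/mL / (8.38 × 10^-6 μg/mL) = 2.3866 × 10^5
Step-3 factor = 2.3866 × 10^5 / 1173.4 = 203.39
v = 3050 μL / 203.39 = 15.0 μL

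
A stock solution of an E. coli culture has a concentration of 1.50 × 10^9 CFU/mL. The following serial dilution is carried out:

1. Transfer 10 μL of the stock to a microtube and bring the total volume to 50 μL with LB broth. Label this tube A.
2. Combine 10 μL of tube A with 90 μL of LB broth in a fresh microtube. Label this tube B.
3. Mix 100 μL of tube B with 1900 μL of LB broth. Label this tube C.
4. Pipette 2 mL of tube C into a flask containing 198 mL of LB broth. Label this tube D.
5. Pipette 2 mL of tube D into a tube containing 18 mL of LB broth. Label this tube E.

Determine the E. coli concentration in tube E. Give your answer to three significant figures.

Step 1: 10 μL brought to 50 μL → factor 50/10 = 5
Step 2: 10 μL + 90 μL = 100 μL total → factor 100/10 = 10
Step 3: 100 μL + 1900 μL = 2000 μL total → factor 2000/100 = 20
Step 4: 2 mL + 198 mL = 200 mL total → factor 200/2 = 100
Step 5: 2 mL + 18 mL = 20 mL total → factor 20/2 = 10
Overall dilution factor = 5 × 10 × 20 × 100 × 10 = 1 × 10^6
Final = 1.50 × 10^9 CFU/mL / 1 × 10^6 = 1.50 × 10^3 CFU/mL

1.50 × 10^3 CFU/mL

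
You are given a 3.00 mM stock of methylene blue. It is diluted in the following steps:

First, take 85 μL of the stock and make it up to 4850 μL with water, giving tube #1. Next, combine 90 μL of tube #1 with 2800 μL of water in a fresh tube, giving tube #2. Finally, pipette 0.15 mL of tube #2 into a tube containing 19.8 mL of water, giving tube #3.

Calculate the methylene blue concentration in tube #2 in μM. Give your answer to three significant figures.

1.64 μM

Step 1: 85 μL brought to 4850 μL → factor 4850/85 = 57.059
Step 2: 90 μL + 2800 μL = 2890 μL total → factor 2890/90 = 32.111
Dilution factor through tube #2 = 57.059 × 32.111 = 1832.2
[tube #2] = 3.00 mM / 1832.2 = 0.001637 mM = 1.64 μM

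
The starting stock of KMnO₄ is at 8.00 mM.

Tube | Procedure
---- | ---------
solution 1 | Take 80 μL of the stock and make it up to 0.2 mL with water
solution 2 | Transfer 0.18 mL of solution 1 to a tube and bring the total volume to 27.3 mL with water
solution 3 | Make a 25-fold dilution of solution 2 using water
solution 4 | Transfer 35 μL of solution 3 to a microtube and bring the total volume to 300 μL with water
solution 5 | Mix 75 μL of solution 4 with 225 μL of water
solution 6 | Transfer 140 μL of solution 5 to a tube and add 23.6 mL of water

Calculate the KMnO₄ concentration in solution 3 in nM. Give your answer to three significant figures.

Step 1: 80 μL brought to 0.2 mL → factor 200/80 = 2.5
Step 2: 0.18 mL brought to 27.3 mL → factor 27.3/0.18 = 151.67
Step 3: 25-fold → factor 25
Dilution factor through solution 3 = 2.5 × 151.67 × 25 = 9479.2
[solution 3] = 8.00 mM / 9479.2 = 0.0008440 mM = 844 nM

844 nM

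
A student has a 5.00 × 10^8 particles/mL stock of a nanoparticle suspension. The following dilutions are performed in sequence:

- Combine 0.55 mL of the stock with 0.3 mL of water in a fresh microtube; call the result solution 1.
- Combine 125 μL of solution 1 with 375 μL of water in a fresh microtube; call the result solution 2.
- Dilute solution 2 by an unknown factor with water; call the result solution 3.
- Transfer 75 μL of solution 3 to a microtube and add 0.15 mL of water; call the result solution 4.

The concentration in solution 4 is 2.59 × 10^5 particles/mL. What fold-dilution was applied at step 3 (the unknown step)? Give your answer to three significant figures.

104-fold

Step 1: 0.55 mL + 0.3 mL = 0.85 mL total → factor 0.85/0.55 = 1.5455
Step 2: 125 μL + 375 μL = 500 μL total → factor 500/125 = 4
Step 3: unknown factor x
Step 4: 75 μL + 0.15 mL = 225 μL total → factor 225/75 = 3
Product of known-step factors = 18.545
Overall factor = 5.00 × 10^8 particles/mL / (2.59 × 10^5 particles/mL) = 1930.5
x = 1930.5 / 18.545 = 104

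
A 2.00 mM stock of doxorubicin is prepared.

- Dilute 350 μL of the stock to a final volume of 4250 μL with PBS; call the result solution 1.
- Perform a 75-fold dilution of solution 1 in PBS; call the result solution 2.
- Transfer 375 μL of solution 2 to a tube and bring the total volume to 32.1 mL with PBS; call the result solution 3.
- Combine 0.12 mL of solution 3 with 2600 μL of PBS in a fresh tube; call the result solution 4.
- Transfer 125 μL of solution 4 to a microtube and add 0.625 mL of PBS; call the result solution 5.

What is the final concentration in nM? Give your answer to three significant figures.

Step 1: 350 μL brought to 4250 μL → factor 4250/350 = 12.143
Step 2: 75-fold → factor 75
Step 3: 375 μL brought to 32.1 mL → factor 32100/375 = 85.6
Step 4: 0.12 mL + 2600 μL = 2.72 mL total → factor 2.72/0.12 = 22.667
Step 5: 125 μL + 0.625 mL = 750 μL total → factor 750/125 = 6
Overall dilution factor = 12.143 × 75 × 85.6 × 22.667 × 6 = 1.0602 × 10^7
Final = 2.00 mM / 1.0602 × 10^7 = 1.886 × 10^-7 mM = 0.189 nM

0.189 nM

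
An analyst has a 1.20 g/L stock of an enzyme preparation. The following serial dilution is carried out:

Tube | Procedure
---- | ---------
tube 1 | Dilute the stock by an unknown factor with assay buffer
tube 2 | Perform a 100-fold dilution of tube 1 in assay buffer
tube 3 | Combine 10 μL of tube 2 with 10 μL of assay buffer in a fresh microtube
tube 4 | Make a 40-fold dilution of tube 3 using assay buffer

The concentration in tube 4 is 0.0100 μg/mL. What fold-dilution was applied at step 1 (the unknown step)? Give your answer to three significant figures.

15.0-fold

Step 1: unknown factor x
Step 2: 100-fold → factor 100
Step 3: 10 μL + 10 μL = 20 μL total → factor 20/10 = 2
Step 4: 40-fold → factor 40
Product of known-step factors = 8000
Overall factor = 1.20 g/L / (0.0100 μg/mL) = 1.2 × 10^5
x = 1.2 × 10^5 / 8000 = 15.0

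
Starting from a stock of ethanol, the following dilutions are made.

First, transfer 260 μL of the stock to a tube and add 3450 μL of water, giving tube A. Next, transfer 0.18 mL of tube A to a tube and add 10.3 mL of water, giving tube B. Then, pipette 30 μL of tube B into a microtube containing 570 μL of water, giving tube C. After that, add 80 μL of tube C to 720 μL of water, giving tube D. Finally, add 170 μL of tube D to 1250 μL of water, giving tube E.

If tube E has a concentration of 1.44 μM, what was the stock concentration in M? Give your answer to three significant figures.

Step 1: 260 μL + 3450 μL = 3710 μL total → factor 3710/260 = 14.269
Step 2: 0.18 mL + 10.3 mL = 10.48 mL total → factor 10.48/0.18 = 58.222
Step 3: 30 μL + 570 μL = 600 μL total → factor 600/30 = 20
Step 4: 80 μL + 720 μL = 800 μL total → factor 800/80 = 10
Step 5: 170 μL + 1250 μL = 1420 μL total → factor 1420/170 = 8.3529
Overall dilution factor = 14.269 × 58.222 × 20 × 10 × 8.3529 = 1.3879 × 10^6
Stock = 1.44 μM × 1.3879 × 10^6 = 1.999 × 10^6 μM = 2.00 M

2.00 M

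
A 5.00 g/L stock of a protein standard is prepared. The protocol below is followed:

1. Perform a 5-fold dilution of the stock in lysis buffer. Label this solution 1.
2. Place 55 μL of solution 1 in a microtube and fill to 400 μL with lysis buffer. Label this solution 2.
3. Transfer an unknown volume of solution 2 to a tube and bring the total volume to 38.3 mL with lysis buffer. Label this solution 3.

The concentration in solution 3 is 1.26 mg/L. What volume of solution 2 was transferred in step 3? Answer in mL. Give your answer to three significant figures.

Step 1: 5-fold → factor 5
Step 2: 55 μL brought to 400 μL → factor 400/55 = 7.2727
Step 3: v brought to 38.3 mL → factor = 38.3 mL/v
Product of known-step factors = 36.364
Overall factor = 5.00 g/L / (1.26 mg/L) = 3968.3
Step-3 factor = 3968.3 / 36.364 = 109.13
v = 38.3 mL / 109.13 = 0.351 mL

0.351 mL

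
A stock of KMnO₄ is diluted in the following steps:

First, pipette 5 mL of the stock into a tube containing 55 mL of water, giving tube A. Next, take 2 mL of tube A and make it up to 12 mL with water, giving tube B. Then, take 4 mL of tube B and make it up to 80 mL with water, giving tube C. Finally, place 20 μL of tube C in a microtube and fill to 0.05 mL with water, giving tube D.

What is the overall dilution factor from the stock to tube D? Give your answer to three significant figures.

3.60 × 10^3

Step 1: 5 mL + 55 mL = 60 mL total → factor 60/5 = 12
Step 2: 2 mL brought to 12 mL → factor 12/2 = 6
Step 3: 4 mL brought to 80 mL → factor 80/4 = 20
Step 4: 20 μL brought to 0.05 mL → factor 50/20 = 2.5
Overall dilution factor = 12 × 6 × 20 × 2.5 = 3600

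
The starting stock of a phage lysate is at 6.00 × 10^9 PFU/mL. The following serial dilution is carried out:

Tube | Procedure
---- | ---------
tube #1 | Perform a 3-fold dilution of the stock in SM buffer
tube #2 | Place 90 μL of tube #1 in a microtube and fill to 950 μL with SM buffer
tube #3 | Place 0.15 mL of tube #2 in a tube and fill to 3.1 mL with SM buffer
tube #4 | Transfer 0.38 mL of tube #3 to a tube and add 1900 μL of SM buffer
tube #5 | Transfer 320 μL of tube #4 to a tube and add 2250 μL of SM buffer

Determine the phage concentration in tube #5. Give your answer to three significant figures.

Step 1: 3-fold → factor 3
Step 2: 90 μL brought to 950 μL → factor 950/90 = 10.556
Step 3: 0.15 mL brought to 3.1 mL → factor 3.1/0.15 = 20.667
Step 4: 0.38 mL + 1900 μL = 2.28 mL total → factor 2.28/0.38 = 6
Step 5: 320 μL + 2250 μL = 2570 μL total → factor 2570/320 = 8.0312
Overall dilution factor = 3 × 10.556 × 20.667 × 6 × 8.0312 = 31536
Final = 6.00 × 10^9 PFU/mL / 31536 = 1.90 × 10^5 PFU/mL

1.90 × 10^5 PFU/mL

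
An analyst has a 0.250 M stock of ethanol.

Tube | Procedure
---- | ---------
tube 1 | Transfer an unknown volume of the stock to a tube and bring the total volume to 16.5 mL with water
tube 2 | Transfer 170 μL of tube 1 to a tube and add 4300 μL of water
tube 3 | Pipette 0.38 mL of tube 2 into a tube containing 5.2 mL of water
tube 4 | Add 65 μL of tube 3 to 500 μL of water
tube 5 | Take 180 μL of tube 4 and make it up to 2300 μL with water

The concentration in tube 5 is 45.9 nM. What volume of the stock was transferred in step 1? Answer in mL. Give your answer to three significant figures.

Step 1: v brought to 16.5 mL → factor = 16.5 mL/v
Step 2: 170 μL + 4300 μL = 4470 μL total → factor 4470/170 = 26.294
Step 3: 0.38 mL + 5.2 mL = 5.58 mL total → factor 5.58/0.38 = 14.684
Step 4: 65 μL + 500 μL = 565 μL total → factor 565/65 = 8.6923
Step 5: 180 μL brought to 2300 μL → factor 2300/180 = 12.778
Product of known-step factors = 42884
Overall factor = 0.250 M / (45.9 nM) = 5.4466 × 10^6
Step-1 factor = 5.4466 × 10^6 / 42884 = 127.01
v = 16.5 mL / 127.01 = 0.130 mL

0.130 mL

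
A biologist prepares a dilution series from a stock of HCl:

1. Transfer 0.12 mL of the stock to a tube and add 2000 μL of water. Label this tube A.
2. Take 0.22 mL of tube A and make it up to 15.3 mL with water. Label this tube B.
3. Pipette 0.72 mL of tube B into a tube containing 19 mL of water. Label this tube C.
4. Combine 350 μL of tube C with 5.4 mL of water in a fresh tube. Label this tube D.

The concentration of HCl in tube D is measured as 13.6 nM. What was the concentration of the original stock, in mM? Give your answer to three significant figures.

7.52 mM

Step 1: 0.12 mL + 2000 μL = 2.12 mL total → factor 2.12/0.12 = 17.667
Step 2: 0.22 mL brought to 15.3 mL → factor 15.3/0.22 = 69.545
Step 3: 0.72 mL + 19 mL = 19.72 mL total → factor 19.72/0.72 = 27.389
Step 4: 350 μL + 5.4 mL = 5750 μL total → factor 5750/350 = 16.429
Overall dilution factor = 17.667 × 69.545 × 27.389 × 16.429 = 5.5284 × 10^5
Stock = 13.6 nM × 5.5284 × 10^5 = 7.519 × 10^6 nM = 7.52 mM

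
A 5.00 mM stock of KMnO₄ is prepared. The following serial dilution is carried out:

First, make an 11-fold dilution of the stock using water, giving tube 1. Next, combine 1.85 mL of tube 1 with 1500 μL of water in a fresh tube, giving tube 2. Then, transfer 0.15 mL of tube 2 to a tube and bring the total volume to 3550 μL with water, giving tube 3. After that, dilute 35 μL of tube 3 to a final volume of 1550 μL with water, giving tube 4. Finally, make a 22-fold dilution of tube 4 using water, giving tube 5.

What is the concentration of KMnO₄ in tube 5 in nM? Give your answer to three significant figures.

10.9 nM

Step 1: 11-fold → factor 11
Step 2: 1.85 mL + 1500 μL = 3.35 mL total → factor 3.35/1.85 = 1.8108
Step 3: 0.15 mL brought to 3550 μL → factor 3.55/0.15 = 23.667
Step 4: 35 μL brought to 1550 μL → factor 1550/35 = 44.286
Step 5: 22-fold → factor 22
Overall dilution factor = 11 × 1.8108 × 23.667 × 44.286 × 22 = 4.5929 × 10^5
Final = 5.00 mM / 4.5929 × 10^5 = 1.089 × 10^-5 mM = 10.9 nM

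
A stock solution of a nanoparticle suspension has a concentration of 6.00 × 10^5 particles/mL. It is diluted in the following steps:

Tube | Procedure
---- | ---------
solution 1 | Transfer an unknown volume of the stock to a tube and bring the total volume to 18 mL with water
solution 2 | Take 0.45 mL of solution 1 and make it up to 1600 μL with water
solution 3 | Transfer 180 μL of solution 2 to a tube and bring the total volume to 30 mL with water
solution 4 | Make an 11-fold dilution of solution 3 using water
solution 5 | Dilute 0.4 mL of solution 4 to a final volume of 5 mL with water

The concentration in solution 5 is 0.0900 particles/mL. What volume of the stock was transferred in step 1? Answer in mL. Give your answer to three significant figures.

Step 1: v brought to 18 mL → factor = 18 mL/v
Step 2: 0.45 mL brought to 1600 μL → factor 1.6/0.45 = 3.5556
Step 3: 180 μL brought to 30 mL → factor 30000/180 = 166.67
Step 4: 11-fold → factor 11
Step 5: 0.4 mL brought to 5 mL → factor 5/0.4 = 12.5
Product of known-step factors = 81481
Overall factor = 6.00 × 10^5 particles/mL / (0.0900 particles/mL) = 6.6667 × 10^6
Step-1 factor = 6.6667 × 10^6 / 81481 = 81.818
v = 18 mL / 81.818 = 0.220 mL

0.220 mL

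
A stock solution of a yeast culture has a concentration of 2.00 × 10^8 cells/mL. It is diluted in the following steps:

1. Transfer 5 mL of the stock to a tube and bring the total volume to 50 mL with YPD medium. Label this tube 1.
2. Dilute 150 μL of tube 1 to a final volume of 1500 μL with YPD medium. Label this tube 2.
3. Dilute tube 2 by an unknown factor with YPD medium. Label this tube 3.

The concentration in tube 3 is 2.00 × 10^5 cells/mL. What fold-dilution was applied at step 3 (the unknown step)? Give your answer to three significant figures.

10.0-fold

Step 1: 5 mL brought to 50 mL → factor 50/5 = 10
Step 2: 150 μL brought to 1500 μL → factor 1500/150 = 10
Step 3: unknown factor x
Product of known-step factors = 100
Overall factor = 2.00 × 10^8 cells/mL / (2.00 × 10^5 cells/mL) = 1000
x = 1000 / 100 = 10.0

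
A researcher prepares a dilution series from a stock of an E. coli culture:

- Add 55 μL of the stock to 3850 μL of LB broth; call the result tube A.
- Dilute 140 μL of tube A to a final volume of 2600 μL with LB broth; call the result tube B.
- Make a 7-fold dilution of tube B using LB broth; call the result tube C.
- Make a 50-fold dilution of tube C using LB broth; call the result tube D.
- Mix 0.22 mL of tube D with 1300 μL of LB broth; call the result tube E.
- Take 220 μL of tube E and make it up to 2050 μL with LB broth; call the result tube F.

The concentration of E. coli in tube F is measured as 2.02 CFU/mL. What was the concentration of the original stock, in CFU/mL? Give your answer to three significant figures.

6.00 × 10^7 CFU/mL

Step 1: 55 μL + 3850 μL = 3905 μL total → factor 3905/55 = 71
Step 2: 140 μL brought to 2600 μL → factor 2600/140 = 18.571
Step 3: 7-fold → factor 7
Step 4: 50-fold → factor 50
Step 5: 0.22 mL + 1300 μL = 1.52 mL total → factor 1.52/0.22 = 6.9091
Step 6: 220 μL brought to 2050 μL → factor 2050/220 = 9.3182
Overall dilution factor = 71 × 18.571 × 7 × 50 × 6.9091 × 9.3182 = 2.9711 × 10^7
Stock = 2.02 CFU/mL × 2.9711 × 10^7 = 6.00 × 10^7 CFU/mL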